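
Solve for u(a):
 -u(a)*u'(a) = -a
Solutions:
 u(a) = -sqrt(C1 + a^2)
 u(a) = sqrt(C1 + a^2)


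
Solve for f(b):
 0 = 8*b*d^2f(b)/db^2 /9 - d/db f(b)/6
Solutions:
 f(b) = C1 + C2*b^(19/16)


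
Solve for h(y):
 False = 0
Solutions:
 h(y) = C1 + 3*y*asin(4*y)/4 + zoo*y + 3*sqrt(1 - 16*y^2)/16


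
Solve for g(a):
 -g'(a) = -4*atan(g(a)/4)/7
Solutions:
 Integral(1/atan(_y/4), (_y, g(a))) = C1 + 4*a/7


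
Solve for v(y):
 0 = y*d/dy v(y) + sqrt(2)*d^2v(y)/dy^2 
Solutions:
 v(y) = C1 + C2*erf(2^(1/4)*y/2)


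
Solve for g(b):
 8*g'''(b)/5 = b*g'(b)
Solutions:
 g(b) = C1 + Integral(C2*airyai(5^(1/3)*b/2) + C3*airybi(5^(1/3)*b/2), b)


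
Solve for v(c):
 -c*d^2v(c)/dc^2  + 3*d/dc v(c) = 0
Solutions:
 v(c) = C1 + C2*c^4


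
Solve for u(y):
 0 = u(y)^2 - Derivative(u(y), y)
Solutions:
 u(y) = -1/(C1 + y)


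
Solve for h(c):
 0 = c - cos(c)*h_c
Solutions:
 h(c) = C1 + Integral(c/cos(c), c)


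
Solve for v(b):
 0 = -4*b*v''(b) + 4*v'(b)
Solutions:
 v(b) = C1 + C2*b^2


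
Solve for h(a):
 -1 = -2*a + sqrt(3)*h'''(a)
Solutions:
 h(a) = C1 + C2*a + C3*a^2 + sqrt(3)*a^4/36 - sqrt(3)*a^3/18


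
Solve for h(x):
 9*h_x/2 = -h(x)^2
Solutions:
 h(x) = 9/(C1 + 2*x)


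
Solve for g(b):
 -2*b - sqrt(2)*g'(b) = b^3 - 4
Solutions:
 g(b) = C1 - sqrt(2)*b^4/8 - sqrt(2)*b^2/2 + 2*sqrt(2)*b


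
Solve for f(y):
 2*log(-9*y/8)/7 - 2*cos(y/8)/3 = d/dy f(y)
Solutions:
 f(y) = C1 + 2*y*log(-y)/7 - 6*y*log(2)/7 - 2*y/7 + 4*y*log(3)/7 - 16*sin(y/8)/3


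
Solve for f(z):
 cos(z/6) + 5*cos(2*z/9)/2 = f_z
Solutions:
 f(z) = C1 + 6*sin(z/6) + 45*sin(2*z/9)/4


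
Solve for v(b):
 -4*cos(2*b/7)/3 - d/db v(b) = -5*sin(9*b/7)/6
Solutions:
 v(b) = C1 - 14*sin(2*b/7)/3 - 35*cos(9*b/7)/54


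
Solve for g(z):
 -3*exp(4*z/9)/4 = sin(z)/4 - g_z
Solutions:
 g(z) = C1 + 27*exp(4*z/9)/16 - cos(z)/4


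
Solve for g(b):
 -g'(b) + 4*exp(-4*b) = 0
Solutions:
 g(b) = C1 - exp(-4*b)


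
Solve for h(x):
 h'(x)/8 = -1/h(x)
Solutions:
 h(x) = -sqrt(C1 - 16*x)
 h(x) = sqrt(C1 - 16*x)


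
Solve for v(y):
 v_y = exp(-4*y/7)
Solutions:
 v(y) = C1 - 7*exp(-4*y/7)/4


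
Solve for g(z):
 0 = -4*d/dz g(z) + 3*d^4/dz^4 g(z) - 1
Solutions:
 g(z) = C1 + C4*exp(6^(2/3)*z/3) - z/4 + (C2*sin(2^(2/3)*3^(1/6)*z/2) + C3*cos(2^(2/3)*3^(1/6)*z/2))*exp(-6^(2/3)*z/6)


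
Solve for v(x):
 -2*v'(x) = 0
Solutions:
 v(x) = C1


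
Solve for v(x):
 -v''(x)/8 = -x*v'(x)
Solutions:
 v(x) = C1 + C2*erfi(2*x)


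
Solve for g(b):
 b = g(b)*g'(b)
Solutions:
 g(b) = -sqrt(C1 + b^2)
 g(b) = sqrt(C1 + b^2)


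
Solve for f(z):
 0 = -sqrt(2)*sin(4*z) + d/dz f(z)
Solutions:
 f(z) = C1 - sqrt(2)*cos(4*z)/4


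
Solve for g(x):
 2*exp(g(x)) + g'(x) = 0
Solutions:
 g(x) = log(1/(C1 + 2*x))


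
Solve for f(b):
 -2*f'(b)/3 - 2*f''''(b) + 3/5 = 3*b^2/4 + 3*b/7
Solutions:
 f(b) = C1 + C4*exp(-3^(2/3)*b/3) - 3*b^3/8 - 9*b^2/28 + 9*b/10 + (C2*sin(3^(1/6)*b/2) + C3*cos(3^(1/6)*b/2))*exp(3^(2/3)*b/6)


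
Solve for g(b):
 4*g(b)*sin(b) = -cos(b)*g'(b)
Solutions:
 g(b) = C1*cos(b)^4


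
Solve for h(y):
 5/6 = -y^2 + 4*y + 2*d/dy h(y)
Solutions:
 h(y) = C1 + y^3/6 - y^2 + 5*y/12


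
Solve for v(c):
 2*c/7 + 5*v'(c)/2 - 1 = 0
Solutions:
 v(c) = C1 - 2*c^2/35 + 2*c/5


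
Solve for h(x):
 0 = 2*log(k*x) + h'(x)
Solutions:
 h(x) = C1 - 2*x*log(k*x) + 2*x


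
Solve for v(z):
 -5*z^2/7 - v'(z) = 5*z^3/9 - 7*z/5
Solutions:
 v(z) = C1 - 5*z^4/36 - 5*z^3/21 + 7*z^2/10


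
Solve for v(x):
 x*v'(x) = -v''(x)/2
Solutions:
 v(x) = C1 + C2*erf(x)


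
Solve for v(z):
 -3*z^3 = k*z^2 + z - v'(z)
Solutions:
 v(z) = C1 + k*z^3/3 + 3*z^4/4 + z^2/2


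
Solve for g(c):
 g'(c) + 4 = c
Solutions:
 g(c) = C1 + c^2/2 - 4*c


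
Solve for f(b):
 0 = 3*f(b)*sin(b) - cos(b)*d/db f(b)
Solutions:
 f(b) = C1/cos(b)^3


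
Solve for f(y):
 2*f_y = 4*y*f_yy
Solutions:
 f(y) = C1 + C2*y^(3/2)


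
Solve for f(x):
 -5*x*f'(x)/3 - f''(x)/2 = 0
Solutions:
 f(x) = C1 + C2*erf(sqrt(15)*x/3)


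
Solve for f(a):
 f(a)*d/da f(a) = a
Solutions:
 f(a) = -sqrt(C1 + a^2)
 f(a) = sqrt(C1 + a^2)


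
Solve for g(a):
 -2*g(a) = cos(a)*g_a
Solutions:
 g(a) = C1*(sin(a) - 1)/(sin(a) + 1)


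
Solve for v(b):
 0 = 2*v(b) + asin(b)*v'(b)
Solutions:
 v(b) = C1*exp(-2*Integral(1/asin(b), b))


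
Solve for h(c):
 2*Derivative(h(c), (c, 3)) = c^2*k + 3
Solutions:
 h(c) = C1 + C2*c + C3*c^2 + c^5*k/120 + c^3/4


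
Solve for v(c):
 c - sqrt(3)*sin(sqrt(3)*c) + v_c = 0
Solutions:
 v(c) = C1 - c^2/2 - cos(sqrt(3)*c)


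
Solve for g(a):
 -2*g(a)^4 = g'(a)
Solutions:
 g(a) = (-3^(2/3) - 3*3^(1/6)*I)*(1/(C1 + 2*a))^(1/3)/6
 g(a) = (-3^(2/3) + 3*3^(1/6)*I)*(1/(C1 + 2*a))^(1/3)/6
 g(a) = (1/(C1 + 6*a))^(1/3)


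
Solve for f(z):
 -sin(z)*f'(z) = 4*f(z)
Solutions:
 f(z) = C1*(cos(z)^2 + 2*cos(z) + 1)/(cos(z)^2 - 2*cos(z) + 1)


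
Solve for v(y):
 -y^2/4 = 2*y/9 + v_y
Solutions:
 v(y) = C1 - y^3/12 - y^2/9


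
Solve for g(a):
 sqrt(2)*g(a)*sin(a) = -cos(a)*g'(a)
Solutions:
 g(a) = C1*cos(a)^(sqrt(2))


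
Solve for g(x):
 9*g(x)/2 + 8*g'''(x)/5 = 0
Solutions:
 g(x) = C3*exp(x*(-2^(2/3)*45^(1/3) + 3*5^(1/3)*6^(2/3))/16)*sin(3*2^(2/3)*3^(1/6)*5^(1/3)*x/8) + C4*exp(x*(-2^(2/3)*45^(1/3) + 3*5^(1/3)*6^(2/3))/16)*cos(3*2^(2/3)*3^(1/6)*5^(1/3)*x/8) + C5*exp(-x*(2^(2/3)*45^(1/3) + 3*5^(1/3)*6^(2/3))/16) + (C1*sin(3*2^(2/3)*3^(1/6)*5^(1/3)*x/8) + C2*cos(3*2^(2/3)*3^(1/6)*5^(1/3)*x/8))*exp(2^(2/3)*45^(1/3)*x/8)


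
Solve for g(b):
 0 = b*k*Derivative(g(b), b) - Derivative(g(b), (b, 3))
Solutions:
 g(b) = C1 + Integral(C2*airyai(b*k^(1/3)) + C3*airybi(b*k^(1/3)), b)


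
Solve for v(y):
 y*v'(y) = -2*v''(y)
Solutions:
 v(y) = C1 + C2*erf(y/2)


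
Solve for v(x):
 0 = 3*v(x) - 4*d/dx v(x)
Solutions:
 v(x) = C1*exp(3*x/4)


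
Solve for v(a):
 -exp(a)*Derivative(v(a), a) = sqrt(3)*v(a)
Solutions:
 v(a) = C1*exp(sqrt(3)*exp(-a))


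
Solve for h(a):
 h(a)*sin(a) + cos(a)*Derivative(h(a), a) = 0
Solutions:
 h(a) = C1*cos(a)


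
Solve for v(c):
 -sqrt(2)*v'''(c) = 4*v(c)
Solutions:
 v(c) = C3*exp(-sqrt(2)*c) + (C1*sin(sqrt(6)*c/2) + C2*cos(sqrt(6)*c/2))*exp(sqrt(2)*c/2)


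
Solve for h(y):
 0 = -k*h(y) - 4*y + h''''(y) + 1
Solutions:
 h(y) = C1*exp(-k^(1/4)*y) + C2*exp(k^(1/4)*y) + C3*exp(-I*k^(1/4)*y) + C4*exp(I*k^(1/4)*y) - 4*y/k + 1/k


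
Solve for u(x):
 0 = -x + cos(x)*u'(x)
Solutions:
 u(x) = C1 + Integral(x/cos(x), x)


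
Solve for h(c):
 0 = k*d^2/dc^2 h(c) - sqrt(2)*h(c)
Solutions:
 h(c) = C1*exp(-2^(1/4)*c*sqrt(1/k)) + C2*exp(2^(1/4)*c*sqrt(1/k))


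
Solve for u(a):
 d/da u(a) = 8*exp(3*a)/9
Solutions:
 u(a) = C1 + 8*exp(3*a)/27


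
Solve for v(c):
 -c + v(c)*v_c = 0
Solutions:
 v(c) = -sqrt(C1 + c^2)
 v(c) = sqrt(C1 + c^2)


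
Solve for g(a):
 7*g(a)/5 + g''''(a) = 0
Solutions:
 g(a) = (C1*sin(sqrt(2)*5^(3/4)*7^(1/4)*a/10) + C2*cos(sqrt(2)*5^(3/4)*7^(1/4)*a/10))*exp(-sqrt(2)*5^(3/4)*7^(1/4)*a/10) + (C3*sin(sqrt(2)*5^(3/4)*7^(1/4)*a/10) + C4*cos(sqrt(2)*5^(3/4)*7^(1/4)*a/10))*exp(sqrt(2)*5^(3/4)*7^(1/4)*a/10)


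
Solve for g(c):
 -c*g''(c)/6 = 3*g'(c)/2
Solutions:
 g(c) = C1 + C2/c^8


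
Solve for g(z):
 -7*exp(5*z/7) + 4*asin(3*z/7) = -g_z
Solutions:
 g(z) = C1 - 4*z*asin(3*z/7) - 4*sqrt(49 - 9*z^2)/3 + 49*exp(5*z/7)/5


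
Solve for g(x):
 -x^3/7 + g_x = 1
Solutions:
 g(x) = C1 + x^4/28 + x


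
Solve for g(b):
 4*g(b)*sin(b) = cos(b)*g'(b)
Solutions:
 g(b) = C1/cos(b)^4


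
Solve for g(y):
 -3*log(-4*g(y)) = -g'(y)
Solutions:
 -Integral(1/(log(-_y) + 2*log(2)), (_y, g(y)))/3 = C1 - y


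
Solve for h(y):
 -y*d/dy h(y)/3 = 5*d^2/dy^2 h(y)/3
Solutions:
 h(y) = C1 + C2*erf(sqrt(10)*y/10)


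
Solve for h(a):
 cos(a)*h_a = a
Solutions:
 h(a) = C1 + Integral(a/cos(a), a)


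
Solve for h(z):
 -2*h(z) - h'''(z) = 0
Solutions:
 h(z) = C3*exp(-2^(1/3)*z) + (C1*sin(2^(1/3)*sqrt(3)*z/2) + C2*cos(2^(1/3)*sqrt(3)*z/2))*exp(2^(1/3)*z/2)


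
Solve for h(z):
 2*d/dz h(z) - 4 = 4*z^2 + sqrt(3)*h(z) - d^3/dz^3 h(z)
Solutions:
 h(z) = C1*exp(-2^(1/3)*sqrt(3)*z*(-4/(9 + sqrt(113))^(1/3) + 2^(1/3)*(9 + sqrt(113))^(1/3))/12)*sin(2^(1/3)*z*((9 + sqrt(113))^(-1/3) + 2^(1/3)*(9 + sqrt(113))^(1/3)/4)) + C2*exp(-2^(1/3)*sqrt(3)*z*(-4/(9 + sqrt(113))^(1/3) + 2^(1/3)*(9 + sqrt(113))^(1/3))/12)*cos(2^(1/3)*z*((9 + sqrt(113))^(-1/3) + 2^(1/3)*(9 + sqrt(113))^(1/3)/4)) + C3*exp(2^(1/3)*sqrt(3)*z*(-4/(9 + sqrt(113))^(1/3) + 2^(1/3)*(9 + sqrt(113))^(1/3))/6) - 4*sqrt(3)*z^2/3 - 16*z/3 - 44*sqrt(3)/9


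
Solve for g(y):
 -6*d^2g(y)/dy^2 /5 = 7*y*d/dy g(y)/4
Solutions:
 g(y) = C1 + C2*erf(sqrt(105)*y/12)


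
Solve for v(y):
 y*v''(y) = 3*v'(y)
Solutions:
 v(y) = C1 + C2*y^4


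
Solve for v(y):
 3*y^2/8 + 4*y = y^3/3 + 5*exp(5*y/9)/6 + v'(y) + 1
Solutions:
 v(y) = C1 - y^4/12 + y^3/8 + 2*y^2 - y - 3*exp(5*y/9)/2


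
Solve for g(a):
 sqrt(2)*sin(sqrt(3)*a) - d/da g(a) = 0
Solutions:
 g(a) = C1 - sqrt(6)*cos(sqrt(3)*a)/3


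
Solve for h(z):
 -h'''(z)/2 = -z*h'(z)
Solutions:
 h(z) = C1 + Integral(C2*airyai(2^(1/3)*z) + C3*airybi(2^(1/3)*z), z)


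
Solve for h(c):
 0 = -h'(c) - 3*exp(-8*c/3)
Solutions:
 h(c) = C1 + 9*exp(-8*c/3)/8


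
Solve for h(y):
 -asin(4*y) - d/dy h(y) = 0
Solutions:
 h(y) = C1 - y*asin(4*y) - sqrt(1 - 16*y^2)/4


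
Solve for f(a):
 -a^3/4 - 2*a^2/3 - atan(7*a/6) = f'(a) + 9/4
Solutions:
 f(a) = C1 - a^4/16 - 2*a^3/9 - a*atan(7*a/6) - 9*a/4 + 3*log(49*a^2 + 36)/7


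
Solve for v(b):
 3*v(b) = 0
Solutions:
 v(b) = 0


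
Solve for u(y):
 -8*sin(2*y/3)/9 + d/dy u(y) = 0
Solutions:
 u(y) = C1 - 4*cos(2*y/3)/3


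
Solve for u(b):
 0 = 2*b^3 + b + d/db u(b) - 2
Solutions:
 u(b) = C1 - b^4/2 - b^2/2 + 2*b


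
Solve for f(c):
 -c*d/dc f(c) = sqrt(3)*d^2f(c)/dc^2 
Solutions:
 f(c) = C1 + C2*erf(sqrt(2)*3^(3/4)*c/6)


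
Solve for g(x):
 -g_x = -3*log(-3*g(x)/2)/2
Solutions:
 -2*Integral(1/(log(-_y) - log(2) + log(3)), (_y, g(x)))/3 = C1 - x


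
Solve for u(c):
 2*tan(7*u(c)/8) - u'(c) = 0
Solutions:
 u(c) = -8*asin(C1*exp(7*c/4))/7 + 8*pi/7
 u(c) = 8*asin(C1*exp(7*c/4))/7


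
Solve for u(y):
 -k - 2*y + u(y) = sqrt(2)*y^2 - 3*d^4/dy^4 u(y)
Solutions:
 u(y) = k + sqrt(2)*y^2 + 2*y + (C1*sin(sqrt(2)*3^(3/4)*y/6) + C2*cos(sqrt(2)*3^(3/4)*y/6))*exp(-sqrt(2)*3^(3/4)*y/6) + (C3*sin(sqrt(2)*3^(3/4)*y/6) + C4*cos(sqrt(2)*3^(3/4)*y/6))*exp(sqrt(2)*3^(3/4)*y/6)


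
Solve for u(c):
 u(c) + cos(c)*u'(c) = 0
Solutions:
 u(c) = C1*sqrt(sin(c) - 1)/sqrt(sin(c) + 1)


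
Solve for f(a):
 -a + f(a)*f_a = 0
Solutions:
 f(a) = -sqrt(C1 + a^2)
 f(a) = sqrt(C1 + a^2)


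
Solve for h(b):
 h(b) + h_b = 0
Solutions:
 h(b) = C1*exp(-b)


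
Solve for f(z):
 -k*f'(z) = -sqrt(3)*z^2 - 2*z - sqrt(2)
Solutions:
 f(z) = C1 + sqrt(3)*z^3/(3*k) + z^2/k + sqrt(2)*z/k


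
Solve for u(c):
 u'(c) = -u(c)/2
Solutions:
 u(c) = C1*exp(-c/2)


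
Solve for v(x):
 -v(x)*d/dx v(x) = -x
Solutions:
 v(x) = -sqrt(C1 + x^2)
 v(x) = sqrt(C1 + x^2)


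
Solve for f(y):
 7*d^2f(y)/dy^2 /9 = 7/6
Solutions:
 f(y) = C1 + C2*y + 3*y^2/4


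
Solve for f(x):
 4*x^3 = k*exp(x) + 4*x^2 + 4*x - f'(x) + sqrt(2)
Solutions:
 f(x) = C1 + k*exp(x) - x^4 + 4*x^3/3 + 2*x^2 + sqrt(2)*x


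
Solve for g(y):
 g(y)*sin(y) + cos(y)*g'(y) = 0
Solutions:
 g(y) = C1*cos(y)


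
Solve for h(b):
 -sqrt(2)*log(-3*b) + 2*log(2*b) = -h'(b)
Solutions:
 h(b) = C1 - b*(2 - sqrt(2))*log(b) + b*(-sqrt(2) - 2*log(2) + sqrt(2)*log(3) + 2 + sqrt(2)*I*pi)


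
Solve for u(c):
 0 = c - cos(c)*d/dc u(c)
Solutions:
 u(c) = C1 + Integral(c/cos(c), c)


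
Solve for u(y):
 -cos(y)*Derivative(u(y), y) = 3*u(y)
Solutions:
 u(y) = C1*(sin(y) - 1)^(3/2)/(sin(y) + 1)^(3/2)


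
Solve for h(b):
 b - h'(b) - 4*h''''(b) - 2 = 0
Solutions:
 h(b) = C1 + C4*exp(-2^(1/3)*b/2) + b^2/2 - 2*b + (C2*sin(2^(1/3)*sqrt(3)*b/4) + C3*cos(2^(1/3)*sqrt(3)*b/4))*exp(2^(1/3)*b/4)


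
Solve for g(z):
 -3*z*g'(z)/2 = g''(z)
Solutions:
 g(z) = C1 + C2*erf(sqrt(3)*z/2)


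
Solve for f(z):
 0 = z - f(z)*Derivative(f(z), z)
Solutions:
 f(z) = -sqrt(C1 + z^2)
 f(z) = sqrt(C1 + z^2)


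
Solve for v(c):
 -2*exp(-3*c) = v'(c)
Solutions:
 v(c) = C1 + 2*exp(-3*c)/3


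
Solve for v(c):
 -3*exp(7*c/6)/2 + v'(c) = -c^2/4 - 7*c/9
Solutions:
 v(c) = C1 - c^3/12 - 7*c^2/18 + 9*exp(7*c/6)/7


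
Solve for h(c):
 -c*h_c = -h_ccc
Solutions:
 h(c) = C1 + Integral(C2*airyai(c) + C3*airybi(c), c)


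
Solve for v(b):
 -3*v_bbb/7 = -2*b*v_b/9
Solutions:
 v(b) = C1 + Integral(C2*airyai(14^(1/3)*b/3) + C3*airybi(14^(1/3)*b/3), b)


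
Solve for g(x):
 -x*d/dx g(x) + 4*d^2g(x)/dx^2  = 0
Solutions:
 g(x) = C1 + C2*erfi(sqrt(2)*x/4)


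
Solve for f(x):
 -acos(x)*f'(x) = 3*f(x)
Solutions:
 f(x) = C1*exp(-3*Integral(1/acos(x), x))


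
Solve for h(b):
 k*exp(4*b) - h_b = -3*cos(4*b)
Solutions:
 h(b) = C1 + k*exp(4*b)/4 + 3*sin(4*b)/4


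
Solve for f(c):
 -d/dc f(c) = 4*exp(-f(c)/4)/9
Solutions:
 f(c) = 4*log(C1 - c/9)


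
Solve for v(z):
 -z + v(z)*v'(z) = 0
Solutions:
 v(z) = -sqrt(C1 + z^2)
 v(z) = sqrt(C1 + z^2)


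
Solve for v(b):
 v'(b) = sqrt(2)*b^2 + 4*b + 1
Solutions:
 v(b) = C1 + sqrt(2)*b^3/3 + 2*b^2 + b


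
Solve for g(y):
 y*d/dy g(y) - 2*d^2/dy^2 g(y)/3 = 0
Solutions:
 g(y) = C1 + C2*erfi(sqrt(3)*y/2)


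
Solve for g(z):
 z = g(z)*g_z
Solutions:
 g(z) = -sqrt(C1 + z^2)
 g(z) = sqrt(C1 + z^2)


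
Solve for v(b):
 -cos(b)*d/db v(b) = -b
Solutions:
 v(b) = C1 + Integral(b/cos(b), b)


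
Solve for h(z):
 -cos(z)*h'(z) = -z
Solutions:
 h(z) = C1 + Integral(z/cos(z), z)


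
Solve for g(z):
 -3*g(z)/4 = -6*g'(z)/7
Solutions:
 g(z) = C1*exp(7*z/8)


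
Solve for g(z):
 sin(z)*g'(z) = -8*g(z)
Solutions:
 g(z) = C1*(cos(z)^4 + 4*cos(z)^3 + 6*cos(z)^2 + 4*cos(z) + 1)/(cos(z)^4 - 4*cos(z)^3 + 6*cos(z)^2 - 4*cos(z) + 1)


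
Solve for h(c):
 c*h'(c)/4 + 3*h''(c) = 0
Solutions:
 h(c) = C1 + C2*erf(sqrt(6)*c/12)


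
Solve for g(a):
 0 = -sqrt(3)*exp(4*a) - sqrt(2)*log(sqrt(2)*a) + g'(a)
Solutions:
 g(a) = C1 + sqrt(2)*a*log(a) + sqrt(2)*a*(-1 + log(2)/2) + sqrt(3)*exp(4*a)/4


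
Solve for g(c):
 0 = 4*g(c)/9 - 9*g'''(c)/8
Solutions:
 g(c) = C3*exp(2*6^(2/3)*c/9) + (C1*sin(2^(2/3)*3^(1/6)*c/3) + C2*cos(2^(2/3)*3^(1/6)*c/3))*exp(-6^(2/3)*c/9)


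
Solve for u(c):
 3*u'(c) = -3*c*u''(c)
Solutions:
 u(c) = C1 + C2*log(c)


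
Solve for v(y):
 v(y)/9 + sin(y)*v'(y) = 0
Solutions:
 v(y) = C1*(cos(y) + 1)^(1/18)/(cos(y) - 1)^(1/18)


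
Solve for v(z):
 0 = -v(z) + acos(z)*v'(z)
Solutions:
 v(z) = C1*exp(Integral(1/acos(z), z))


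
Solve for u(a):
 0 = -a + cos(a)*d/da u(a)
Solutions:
 u(a) = C1 + Integral(a/cos(a), a)


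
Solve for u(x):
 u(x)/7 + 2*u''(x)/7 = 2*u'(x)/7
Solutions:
 u(x) = (C1*sin(x/2) + C2*cos(x/2))*exp(x/2)


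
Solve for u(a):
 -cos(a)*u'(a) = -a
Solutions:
 u(a) = C1 + Integral(a/cos(a), a)


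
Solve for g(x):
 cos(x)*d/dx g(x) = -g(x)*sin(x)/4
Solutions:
 g(x) = C1*cos(x)^(1/4)


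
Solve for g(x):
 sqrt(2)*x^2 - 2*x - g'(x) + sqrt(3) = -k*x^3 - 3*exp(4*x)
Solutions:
 g(x) = C1 + k*x^4/4 + sqrt(2)*x^3/3 - x^2 + sqrt(3)*x + 3*exp(4*x)/4


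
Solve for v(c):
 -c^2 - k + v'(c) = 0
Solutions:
 v(c) = C1 + c^3/3 + c*k


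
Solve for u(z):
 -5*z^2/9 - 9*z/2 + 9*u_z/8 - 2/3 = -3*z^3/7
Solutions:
 u(z) = C1 - 2*z^4/21 + 40*z^3/243 + 2*z^2 + 16*z/27


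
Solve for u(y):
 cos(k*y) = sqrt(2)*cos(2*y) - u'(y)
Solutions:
 u(y) = C1 + sqrt(2)*sin(2*y)/2 - sin(k*y)/k


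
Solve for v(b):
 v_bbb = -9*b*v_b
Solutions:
 v(b) = C1 + Integral(C2*airyai(-3^(2/3)*b) + C3*airybi(-3^(2/3)*b), b)


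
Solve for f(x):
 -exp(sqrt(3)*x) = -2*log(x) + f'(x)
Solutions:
 f(x) = C1 + 2*x*log(x) - 2*x - sqrt(3)*exp(sqrt(3)*x)/3


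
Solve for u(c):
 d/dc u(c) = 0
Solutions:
 u(c) = C1


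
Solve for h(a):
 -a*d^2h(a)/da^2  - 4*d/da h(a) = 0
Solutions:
 h(a) = C1 + C2/a^3


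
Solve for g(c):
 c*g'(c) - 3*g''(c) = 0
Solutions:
 g(c) = C1 + C2*erfi(sqrt(6)*c/6)


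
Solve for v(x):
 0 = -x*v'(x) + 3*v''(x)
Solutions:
 v(x) = C1 + C2*erfi(sqrt(6)*x/6)


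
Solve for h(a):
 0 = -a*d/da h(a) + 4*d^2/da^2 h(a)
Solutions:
 h(a) = C1 + C2*erfi(sqrt(2)*a/4)


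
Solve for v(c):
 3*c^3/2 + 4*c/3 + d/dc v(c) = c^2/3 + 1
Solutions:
 v(c) = C1 - 3*c^4/8 + c^3/9 - 2*c^2/3 + c


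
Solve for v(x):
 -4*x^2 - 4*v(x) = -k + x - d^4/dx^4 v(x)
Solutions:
 v(x) = C1*exp(-sqrt(2)*x) + C2*exp(sqrt(2)*x) + C3*sin(sqrt(2)*x) + C4*cos(sqrt(2)*x) + k/4 - x^2 - x/4


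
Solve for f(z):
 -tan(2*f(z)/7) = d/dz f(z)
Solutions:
 f(z) = -7*asin(C1*exp(-2*z/7))/2 + 7*pi/2
 f(z) = 7*asin(C1*exp(-2*z/7))/2


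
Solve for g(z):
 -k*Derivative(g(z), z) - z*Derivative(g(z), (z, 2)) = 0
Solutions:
 g(z) = C1 + z^(1 - re(k))*(C2*sin(log(z)*Abs(im(k))) + C3*cos(log(z)*im(k)))


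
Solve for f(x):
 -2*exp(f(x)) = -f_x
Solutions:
 f(x) = log(-1/(C1 + 2*x))


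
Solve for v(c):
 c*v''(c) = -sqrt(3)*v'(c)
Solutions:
 v(c) = C1 + C2*c^(1 - sqrt(3))


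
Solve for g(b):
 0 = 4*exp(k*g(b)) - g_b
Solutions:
 g(b) = Piecewise((log(-1/(C1*k + 4*b*k))/k, Ne(k, 0)), (nan, True))
 g(b) = Piecewise((C1 + 4*b, Eq(k, 0)), (nan, True))


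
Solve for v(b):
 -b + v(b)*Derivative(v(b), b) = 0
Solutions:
 v(b) = -sqrt(C1 + b^2)
 v(b) = sqrt(C1 + b^2)


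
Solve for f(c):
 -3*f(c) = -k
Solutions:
 f(c) = k/3


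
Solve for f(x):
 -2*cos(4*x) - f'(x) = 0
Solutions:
 f(x) = C1 - sin(4*x)/2


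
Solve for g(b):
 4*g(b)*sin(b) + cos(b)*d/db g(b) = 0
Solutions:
 g(b) = C1*cos(b)^4


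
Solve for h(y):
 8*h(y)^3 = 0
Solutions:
 h(y) = 0


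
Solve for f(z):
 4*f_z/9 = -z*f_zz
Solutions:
 f(z) = C1 + C2*z^(5/9)


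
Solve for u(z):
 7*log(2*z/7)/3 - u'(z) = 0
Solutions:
 u(z) = C1 + 7*z*log(z)/3 - 7*z*log(7)/3 - 7*z/3 + 7*z*log(2)/3


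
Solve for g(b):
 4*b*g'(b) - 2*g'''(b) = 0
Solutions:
 g(b) = C1 + Integral(C2*airyai(2^(1/3)*b) + C3*airybi(2^(1/3)*b), b)


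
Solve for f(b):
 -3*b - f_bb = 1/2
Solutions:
 f(b) = C1 + C2*b - b^3/2 - b^2/4


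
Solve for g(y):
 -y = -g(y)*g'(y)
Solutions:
 g(y) = -sqrt(C1 + y^2)
 g(y) = sqrt(C1 + y^2)


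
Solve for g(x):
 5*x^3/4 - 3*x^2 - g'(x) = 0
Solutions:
 g(x) = C1 + 5*x^4/16 - x^3


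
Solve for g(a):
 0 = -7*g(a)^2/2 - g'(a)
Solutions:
 g(a) = 2/(C1 + 7*a)


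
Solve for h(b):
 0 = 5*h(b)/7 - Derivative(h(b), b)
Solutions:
 h(b) = C1*exp(5*b/7)


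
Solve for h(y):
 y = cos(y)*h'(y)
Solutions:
 h(y) = C1 + Integral(y/cos(y), y)


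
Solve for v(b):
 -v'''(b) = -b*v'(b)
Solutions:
 v(b) = C1 + Integral(C2*airyai(b) + C3*airybi(b), b)


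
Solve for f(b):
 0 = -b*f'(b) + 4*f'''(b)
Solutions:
 f(b) = C1 + Integral(C2*airyai(2^(1/3)*b/2) + C3*airybi(2^(1/3)*b/2), b)


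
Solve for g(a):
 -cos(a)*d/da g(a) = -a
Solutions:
 g(a) = C1 + Integral(a/cos(a), a)


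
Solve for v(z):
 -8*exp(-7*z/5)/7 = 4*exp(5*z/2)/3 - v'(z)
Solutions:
 v(z) = C1 + 8*exp(5*z/2)/15 - 40*exp(-7*z/5)/49


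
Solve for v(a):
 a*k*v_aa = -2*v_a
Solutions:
 v(a) = C1 + a^(((re(k) - 2)*re(k) + im(k)^2)/(re(k)^2 + im(k)^2))*(C2*sin(2*log(a)*Abs(im(k))/(re(k)^2 + im(k)^2)) + C3*cos(2*log(a)*im(k)/(re(k)^2 + im(k)^2)))


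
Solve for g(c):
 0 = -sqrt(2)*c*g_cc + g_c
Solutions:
 g(c) = C1 + C2*c^(sqrt(2)/2 + 1)


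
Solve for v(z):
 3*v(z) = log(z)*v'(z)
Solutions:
 v(z) = C1*exp(3*li(z))


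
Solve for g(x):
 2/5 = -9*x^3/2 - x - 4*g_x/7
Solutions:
 g(x) = C1 - 63*x^4/32 - 7*x^2/8 - 7*x/10


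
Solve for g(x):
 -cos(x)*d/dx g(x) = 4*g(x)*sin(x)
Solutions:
 g(x) = C1*cos(x)^4


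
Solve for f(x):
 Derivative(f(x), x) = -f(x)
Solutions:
 f(x) = C1*exp(-x)


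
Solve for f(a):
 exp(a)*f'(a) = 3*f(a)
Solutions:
 f(a) = C1*exp(-3*exp(-a))


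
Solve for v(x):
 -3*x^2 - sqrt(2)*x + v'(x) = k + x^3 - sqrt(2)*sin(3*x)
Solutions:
 v(x) = C1 + k*x + x^4/4 + x^3 + sqrt(2)*x^2/2 + sqrt(2)*cos(3*x)/3


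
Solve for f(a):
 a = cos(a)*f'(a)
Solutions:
 f(a) = C1 + Integral(a/cos(a), a)


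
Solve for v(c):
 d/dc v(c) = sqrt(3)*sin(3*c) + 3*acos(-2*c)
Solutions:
 v(c) = C1 + 3*c*acos(-2*c) + 3*sqrt(1 - 4*c^2)/2 - sqrt(3)*cos(3*c)/3


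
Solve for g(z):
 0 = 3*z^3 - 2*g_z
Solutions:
 g(z) = C1 + 3*z^4/8


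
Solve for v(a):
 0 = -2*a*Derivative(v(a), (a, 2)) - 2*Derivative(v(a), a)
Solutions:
 v(a) = C1 + C2*log(a)


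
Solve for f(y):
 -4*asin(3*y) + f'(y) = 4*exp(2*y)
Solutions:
 f(y) = C1 + 4*y*asin(3*y) + 4*sqrt(1 - 9*y^2)/3 + 2*exp(2*y)


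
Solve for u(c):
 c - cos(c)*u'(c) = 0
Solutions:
 u(c) = C1 + Integral(c/cos(c), c)


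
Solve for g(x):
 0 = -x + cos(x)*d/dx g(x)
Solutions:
 g(x) = C1 + Integral(x/cos(x), x)


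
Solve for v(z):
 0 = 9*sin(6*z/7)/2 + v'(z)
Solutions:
 v(z) = C1 + 21*cos(6*z/7)/4


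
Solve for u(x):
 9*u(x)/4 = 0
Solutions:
 u(x) = 0


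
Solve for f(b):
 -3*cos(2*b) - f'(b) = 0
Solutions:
 f(b) = C1 - 3*sin(2*b)/2


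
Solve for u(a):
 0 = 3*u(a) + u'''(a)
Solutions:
 u(a) = C3*exp(-3^(1/3)*a) + (C1*sin(3^(5/6)*a/2) + C2*cos(3^(5/6)*a/2))*exp(3^(1/3)*a/2)


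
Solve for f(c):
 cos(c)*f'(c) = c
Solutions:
 f(c) = C1 + Integral(c/cos(c), c)


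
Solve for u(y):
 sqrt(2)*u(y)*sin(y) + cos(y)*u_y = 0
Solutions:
 u(y) = C1*cos(y)^(sqrt(2))


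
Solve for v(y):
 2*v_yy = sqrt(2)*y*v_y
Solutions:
 v(y) = C1 + C2*erfi(2^(1/4)*y/2)


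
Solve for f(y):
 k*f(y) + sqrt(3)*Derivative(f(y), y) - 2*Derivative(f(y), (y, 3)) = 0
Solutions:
 f(y) = C1*exp(-2^(1/3)*y*(3^(2/3)*(-3*k + sqrt(9*k^2 - 2*sqrt(3)))^(1/3) + 2^(1/3)*3^(5/6)/(-3*k + sqrt(9*k^2 - 2*sqrt(3)))^(1/3))/6) + C2*exp(2^(1/3)*y*(3^(2/3)*(-3*k + sqrt(9*k^2 - 2*sqrt(3)))^(1/3)/12 - 3^(1/6)*I*(-3*k + sqrt(9*k^2 - 2*sqrt(3)))^(1/3)/4 - 2^(1/3)*sqrt(3)/((-3^(2/3) + 3*3^(1/6)*I)*(-3*k + sqrt(9*k^2 - 2*sqrt(3)))^(1/3)))) + C3*exp(2^(1/3)*y*(3^(2/3)*(-3*k + sqrt(9*k^2 - 2*sqrt(3)))^(1/3)/12 + 3^(1/6)*I*(-3*k + sqrt(9*k^2 - 2*sqrt(3)))^(1/3)/4 + 2^(1/3)*sqrt(3)/((3^(2/3) + 3*3^(1/6)*I)*(-3*k + sqrt(9*k^2 - 2*sqrt(3)))^(1/3))))


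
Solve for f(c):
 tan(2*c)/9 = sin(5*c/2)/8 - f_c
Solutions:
 f(c) = C1 + log(cos(2*c))/18 - cos(5*c/2)/20


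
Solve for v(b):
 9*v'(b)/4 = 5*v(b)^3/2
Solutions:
 v(b) = -3*sqrt(2)*sqrt(-1/(C1 + 10*b))/2
 v(b) = 3*sqrt(2)*sqrt(-1/(C1 + 10*b))/2


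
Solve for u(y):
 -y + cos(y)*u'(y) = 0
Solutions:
 u(y) = C1 + Integral(y/cos(y), y)


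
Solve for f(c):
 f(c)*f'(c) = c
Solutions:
 f(c) = -sqrt(C1 + c^2)
 f(c) = sqrt(C1 + c^2)


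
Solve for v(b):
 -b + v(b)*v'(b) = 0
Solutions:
 v(b) = -sqrt(C1 + b^2)
 v(b) = sqrt(C1 + b^2)


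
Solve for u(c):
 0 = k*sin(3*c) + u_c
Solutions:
 u(c) = C1 + k*cos(3*c)/3


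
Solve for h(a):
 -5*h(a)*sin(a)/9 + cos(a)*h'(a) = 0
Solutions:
 h(a) = C1/cos(a)^(5/9)


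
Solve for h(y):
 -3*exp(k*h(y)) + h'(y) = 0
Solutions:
 h(y) = Piecewise((log(-1/(C1*k + 3*k*y))/k, Ne(k, 0)), (nan, True))
 h(y) = Piecewise((C1 + 3*y, Eq(k, 0)), (nan, True))


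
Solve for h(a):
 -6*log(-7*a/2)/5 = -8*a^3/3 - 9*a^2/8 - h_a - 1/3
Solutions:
 h(a) = C1 - 2*a^4/3 - 3*a^3/8 + 6*a*log(-a)/5 + a*(-23 - 18*log(2) + 18*log(7))/15


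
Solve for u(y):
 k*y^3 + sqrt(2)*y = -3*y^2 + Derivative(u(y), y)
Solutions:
 u(y) = C1 + k*y^4/4 + y^3 + sqrt(2)*y^2/2


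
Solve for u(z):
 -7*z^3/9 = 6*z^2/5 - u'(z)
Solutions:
 u(z) = C1 + 7*z^4/36 + 2*z^3/5


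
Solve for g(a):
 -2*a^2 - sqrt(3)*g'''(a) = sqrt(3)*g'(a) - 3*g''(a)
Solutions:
 g(a) = C1 - 2*sqrt(3)*a^3/9 - 2*a^2 - 8*sqrt(3)*a/3 + (C2*sin(a/2) + C3*cos(a/2))*exp(sqrt(3)*a/2)


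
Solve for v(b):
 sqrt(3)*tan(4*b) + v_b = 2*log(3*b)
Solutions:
 v(b) = C1 + 2*b*log(b) - 2*b + 2*b*log(3) + sqrt(3)*log(cos(4*b))/4


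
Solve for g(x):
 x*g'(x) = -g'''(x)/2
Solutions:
 g(x) = C1 + Integral(C2*airyai(-2^(1/3)*x) + C3*airybi(-2^(1/3)*x), x)


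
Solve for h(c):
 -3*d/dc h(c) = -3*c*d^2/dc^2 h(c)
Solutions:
 h(c) = C1 + C2*c^2


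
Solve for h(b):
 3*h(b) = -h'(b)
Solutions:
 h(b) = C1*exp(-3*b)


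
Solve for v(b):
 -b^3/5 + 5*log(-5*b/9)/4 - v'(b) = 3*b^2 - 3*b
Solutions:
 v(b) = C1 - b^4/20 - b^3 + 3*b^2/2 + 5*b*log(-b)/4 + 5*b*(-2*log(3) - 1 + log(5))/4


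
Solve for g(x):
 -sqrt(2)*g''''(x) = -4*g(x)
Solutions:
 g(x) = C1*exp(-2^(3/8)*x) + C2*exp(2^(3/8)*x) + C3*sin(2^(3/8)*x) + C4*cos(2^(3/8)*x)


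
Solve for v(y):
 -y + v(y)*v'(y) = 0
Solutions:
 v(y) = -sqrt(C1 + y^2)
 v(y) = sqrt(C1 + y^2)


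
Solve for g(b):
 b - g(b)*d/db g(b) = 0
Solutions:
 g(b) = -sqrt(C1 + b^2)
 g(b) = sqrt(C1 + b^2)


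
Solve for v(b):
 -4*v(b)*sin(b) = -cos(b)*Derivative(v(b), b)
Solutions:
 v(b) = C1/cos(b)^4


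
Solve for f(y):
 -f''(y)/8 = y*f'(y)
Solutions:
 f(y) = C1 + C2*erf(2*y)


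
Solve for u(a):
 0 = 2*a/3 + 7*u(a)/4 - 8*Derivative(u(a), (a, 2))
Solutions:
 u(a) = C1*exp(-sqrt(14)*a/8) + C2*exp(sqrt(14)*a/8) - 8*a/21


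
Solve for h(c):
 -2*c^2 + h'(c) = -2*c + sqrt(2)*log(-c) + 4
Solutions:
 h(c) = C1 + 2*c^3/3 - c^2 + sqrt(2)*c*log(-c) + c*(4 - sqrt(2))


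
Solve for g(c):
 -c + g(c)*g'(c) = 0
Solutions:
 g(c) = -sqrt(C1 + c^2)
 g(c) = sqrt(C1 + c^2)


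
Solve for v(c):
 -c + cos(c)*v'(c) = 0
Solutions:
 v(c) = C1 + Integral(c/cos(c), c)


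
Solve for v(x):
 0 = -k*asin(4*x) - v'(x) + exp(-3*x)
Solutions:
 v(x) = C1 - k*x*asin(4*x) - k*sqrt(1 - 16*x^2)/4 - exp(-3*x)/3


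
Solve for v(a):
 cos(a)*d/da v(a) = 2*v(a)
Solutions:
 v(a) = C1*(sin(a) + 1)/(sin(a) - 1)


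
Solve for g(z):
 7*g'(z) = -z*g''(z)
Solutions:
 g(z) = C1 + C2/z^6


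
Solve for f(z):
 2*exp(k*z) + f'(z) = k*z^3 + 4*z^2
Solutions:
 f(z) = C1 + k*z^4/4 + 4*z^3/3 - 2*exp(k*z)/k


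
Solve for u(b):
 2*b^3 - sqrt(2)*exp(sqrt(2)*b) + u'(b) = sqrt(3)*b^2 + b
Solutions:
 u(b) = C1 - b^4/2 + sqrt(3)*b^3/3 + b^2/2 + exp(sqrt(2)*b)


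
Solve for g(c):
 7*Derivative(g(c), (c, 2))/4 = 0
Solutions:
 g(c) = C1 + C2*c


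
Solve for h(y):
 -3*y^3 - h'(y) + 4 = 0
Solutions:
 h(y) = C1 - 3*y^4/4 + 4*y


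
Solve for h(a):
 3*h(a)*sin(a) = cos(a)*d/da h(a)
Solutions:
 h(a) = C1/cos(a)^3


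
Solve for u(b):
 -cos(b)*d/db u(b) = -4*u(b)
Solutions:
 u(b) = C1*(sin(b)^2 + 2*sin(b) + 1)/(sin(b)^2 - 2*sin(b) + 1)


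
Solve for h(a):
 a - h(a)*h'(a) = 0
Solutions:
 h(a) = -sqrt(C1 + a^2)
 h(a) = sqrt(C1 + a^2)


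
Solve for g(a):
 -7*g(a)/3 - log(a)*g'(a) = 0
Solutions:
 g(a) = C1*exp(-7*li(a)/3)


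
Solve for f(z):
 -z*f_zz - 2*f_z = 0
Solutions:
 f(z) = C1 + C2/z


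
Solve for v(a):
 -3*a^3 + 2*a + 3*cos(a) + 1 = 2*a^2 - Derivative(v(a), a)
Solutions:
 v(a) = C1 + 3*a^4/4 + 2*a^3/3 - a^2 - a - 3*sin(a)


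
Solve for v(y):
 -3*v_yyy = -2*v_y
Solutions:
 v(y) = C1 + C2*exp(-sqrt(6)*y/3) + C3*exp(sqrt(6)*y/3)


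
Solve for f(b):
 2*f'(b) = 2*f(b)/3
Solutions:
 f(b) = C1*exp(b/3)


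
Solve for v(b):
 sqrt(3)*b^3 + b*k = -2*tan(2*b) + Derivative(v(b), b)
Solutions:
 v(b) = C1 + sqrt(3)*b^4/4 + b^2*k/2 - log(cos(2*b))


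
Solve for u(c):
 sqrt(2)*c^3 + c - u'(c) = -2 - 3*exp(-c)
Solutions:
 u(c) = C1 + sqrt(2)*c^4/4 + c^2/2 + 2*c - 3*exp(-c)


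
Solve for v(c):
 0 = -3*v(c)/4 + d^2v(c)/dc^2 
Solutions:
 v(c) = C1*exp(-sqrt(3)*c/2) + C2*exp(sqrt(3)*c/2)


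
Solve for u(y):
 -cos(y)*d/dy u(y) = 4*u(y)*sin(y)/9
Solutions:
 u(y) = C1*cos(y)^(4/9)


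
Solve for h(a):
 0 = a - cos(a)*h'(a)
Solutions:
 h(a) = C1 + Integral(a/cos(a), a)


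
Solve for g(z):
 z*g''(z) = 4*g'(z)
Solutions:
 g(z) = C1 + C2*z^5


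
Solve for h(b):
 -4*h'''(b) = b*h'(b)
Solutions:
 h(b) = C1 + Integral(C2*airyai(-2^(1/3)*b/2) + C3*airybi(-2^(1/3)*b/2), b)


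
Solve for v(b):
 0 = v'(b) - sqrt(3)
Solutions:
 v(b) = C1 + sqrt(3)*b


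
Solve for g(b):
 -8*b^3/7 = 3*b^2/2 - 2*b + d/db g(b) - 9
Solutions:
 g(b) = C1 - 2*b^4/7 - b^3/2 + b^2 + 9*b


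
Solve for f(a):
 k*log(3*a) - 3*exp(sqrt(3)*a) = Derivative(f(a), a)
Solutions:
 f(a) = C1 + a*k*log(a) + a*k*(-1 + log(3)) - sqrt(3)*exp(sqrt(3)*a)


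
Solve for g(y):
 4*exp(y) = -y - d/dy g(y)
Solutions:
 g(y) = C1 - y^2/2 - 4*exp(y)


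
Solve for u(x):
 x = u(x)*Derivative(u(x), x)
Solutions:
 u(x) = -sqrt(C1 + x^2)
 u(x) = sqrt(C1 + x^2)


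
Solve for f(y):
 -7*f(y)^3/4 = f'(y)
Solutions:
 f(y) = -sqrt(2)*sqrt(-1/(C1 - 7*y))
 f(y) = sqrt(2)*sqrt(-1/(C1 - 7*y))


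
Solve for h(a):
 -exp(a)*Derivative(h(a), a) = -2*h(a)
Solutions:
 h(a) = C1*exp(-2*exp(-a))


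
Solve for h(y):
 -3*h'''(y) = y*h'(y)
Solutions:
 h(y) = C1 + Integral(C2*airyai(-3^(2/3)*y/3) + C3*airybi(-3^(2/3)*y/3), y)


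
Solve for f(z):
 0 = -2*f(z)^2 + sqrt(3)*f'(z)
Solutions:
 f(z) = -3/(C1 + 2*sqrt(3)*z)


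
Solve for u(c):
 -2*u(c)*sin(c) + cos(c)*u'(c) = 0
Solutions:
 u(c) = C1/cos(c)^2


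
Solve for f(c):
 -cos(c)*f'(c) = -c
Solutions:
 f(c) = C1 + Integral(c/cos(c), c)


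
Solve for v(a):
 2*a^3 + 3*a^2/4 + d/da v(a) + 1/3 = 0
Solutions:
 v(a) = C1 - a^4/2 - a^3/4 - a/3


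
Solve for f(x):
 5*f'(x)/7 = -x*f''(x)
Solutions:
 f(x) = C1 + C2*x^(2/7)


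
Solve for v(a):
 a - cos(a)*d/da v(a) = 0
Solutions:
 v(a) = C1 + Integral(a/cos(a), a)


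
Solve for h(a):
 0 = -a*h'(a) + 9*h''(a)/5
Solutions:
 h(a) = C1 + C2*erfi(sqrt(10)*a/6)


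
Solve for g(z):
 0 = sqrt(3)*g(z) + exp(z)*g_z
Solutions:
 g(z) = C1*exp(sqrt(3)*exp(-z))


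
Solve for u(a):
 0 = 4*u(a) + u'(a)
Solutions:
 u(a) = C1*exp(-4*a)


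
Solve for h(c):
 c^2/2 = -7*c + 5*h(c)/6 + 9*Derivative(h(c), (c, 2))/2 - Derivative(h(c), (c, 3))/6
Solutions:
 h(c) = C1*exp(c*(-2^(2/3)*(sqrt(14605) + 1463)^(1/3)/4 - 81*2^(1/3)/(2*(sqrt(14605) + 1463)^(1/3)) + 9))*sin(2^(1/3)*sqrt(3)*c*(-2^(1/3)*(sqrt(14605) + 1463)^(1/3) + 162/(sqrt(14605) + 1463)^(1/3))/4) + C2*exp(c*(-2^(2/3)*(sqrt(14605) + 1463)^(1/3)/4 - 81*2^(1/3)/(2*(sqrt(14605) + 1463)^(1/3)) + 9))*cos(2^(1/3)*sqrt(3)*c*(-2^(1/3)*(sqrt(14605) + 1463)^(1/3) + 162/(sqrt(14605) + 1463)^(1/3))/4) + C3*exp(c*(81*2^(1/3)/(sqrt(14605) + 1463)^(1/3) + 9 + 2^(2/3)*(sqrt(14605) + 1463)^(1/3)/2)) + 3*c^2/5 + 42*c/5 - 162/25


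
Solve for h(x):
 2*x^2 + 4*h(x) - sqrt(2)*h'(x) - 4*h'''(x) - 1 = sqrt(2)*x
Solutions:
 h(x) = C1*exp(3^(1/3)*x*(-(36 + sqrt(6)*sqrt(sqrt(2) + 216))^(1/3) + sqrt(2)*3^(1/3)/(36 + sqrt(6)*sqrt(sqrt(2) + 216))^(1/3))/12)*sin(3^(1/6)*x*(3*sqrt(2)/(36 + sqrt(6)*sqrt(sqrt(2) + 216))^(1/3) + 3^(2/3)*(36 + sqrt(6)*sqrt(sqrt(2) + 216))^(1/3))/12) + C2*exp(3^(1/3)*x*(-(36 + sqrt(6)*sqrt(sqrt(2) + 216))^(1/3) + sqrt(2)*3^(1/3)/(36 + sqrt(6)*sqrt(sqrt(2) + 216))^(1/3))/12)*cos(3^(1/6)*x*(3*sqrt(2)/(36 + sqrt(6)*sqrt(sqrt(2) + 216))^(1/3) + 3^(2/3)*(36 + sqrt(6)*sqrt(sqrt(2) + 216))^(1/3))/12) + C3*exp(-3^(1/3)*x*(-(36 + sqrt(6)*sqrt(sqrt(2) + 216))^(1/3) + sqrt(2)*3^(1/3)/(36 + sqrt(6)*sqrt(sqrt(2) + 216))^(1/3))/6) - x^2/2 + 1/4


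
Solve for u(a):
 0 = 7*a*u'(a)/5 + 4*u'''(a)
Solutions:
 u(a) = C1 + Integral(C2*airyai(-350^(1/3)*a/10) + C3*airybi(-350^(1/3)*a/10), a)


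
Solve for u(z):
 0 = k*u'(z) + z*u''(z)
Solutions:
 u(z) = C1 + z^(1 - re(k))*(C2*sin(log(z)*Abs(im(k))) + C3*cos(log(z)*im(k)))


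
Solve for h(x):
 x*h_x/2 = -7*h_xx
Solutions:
 h(x) = C1 + C2*erf(sqrt(7)*x/14)


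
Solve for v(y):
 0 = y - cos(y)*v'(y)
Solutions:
 v(y) = C1 + Integral(y/cos(y), y)


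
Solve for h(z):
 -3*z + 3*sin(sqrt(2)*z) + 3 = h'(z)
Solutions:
 h(z) = C1 - 3*z^2/2 + 3*z - 3*sqrt(2)*cos(sqrt(2)*z)/2


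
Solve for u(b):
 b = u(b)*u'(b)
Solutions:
 u(b) = -sqrt(C1 + b^2)
 u(b) = sqrt(C1 + b^2)


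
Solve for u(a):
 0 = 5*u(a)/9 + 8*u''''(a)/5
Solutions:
 u(a) = (C1*sin(sqrt(15)*2^(3/4)*a/12) + C2*cos(sqrt(15)*2^(3/4)*a/12))*exp(-sqrt(15)*2^(3/4)*a/12) + (C3*sin(sqrt(15)*2^(3/4)*a/12) + C4*cos(sqrt(15)*2^(3/4)*a/12))*exp(sqrt(15)*2^(3/4)*a/12)


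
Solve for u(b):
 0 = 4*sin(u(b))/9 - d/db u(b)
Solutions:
 -4*b/9 + log(cos(u(b)) - 1)/2 - log(cos(u(b)) + 1)/2 = C1


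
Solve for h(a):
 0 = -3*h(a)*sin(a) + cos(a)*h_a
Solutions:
 h(a) = C1/cos(a)^3


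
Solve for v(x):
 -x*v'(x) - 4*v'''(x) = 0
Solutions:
 v(x) = C1 + Integral(C2*airyai(-2^(1/3)*x/2) + C3*airybi(-2^(1/3)*x/2), x)


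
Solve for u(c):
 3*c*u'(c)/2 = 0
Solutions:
 u(c) = C1


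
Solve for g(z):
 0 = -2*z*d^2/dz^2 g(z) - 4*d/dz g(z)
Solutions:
 g(z) = C1 + C2/z


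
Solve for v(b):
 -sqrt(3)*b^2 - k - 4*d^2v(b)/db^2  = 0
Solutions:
 v(b) = C1 + C2*b - sqrt(3)*b^4/48 - b^2*k/8


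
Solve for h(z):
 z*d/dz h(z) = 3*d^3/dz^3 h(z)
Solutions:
 h(z) = C1 + Integral(C2*airyai(3^(2/3)*z/3) + C3*airybi(3^(2/3)*z/3), z)


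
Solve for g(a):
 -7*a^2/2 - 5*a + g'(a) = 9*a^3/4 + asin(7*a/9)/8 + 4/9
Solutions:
 g(a) = C1 + 9*a^4/16 + 7*a^3/6 + 5*a^2/2 + a*asin(7*a/9)/8 + 4*a/9 + sqrt(81 - 49*a^2)/56


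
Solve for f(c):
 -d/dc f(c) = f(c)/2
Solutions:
 f(c) = C1*exp(-c/2)


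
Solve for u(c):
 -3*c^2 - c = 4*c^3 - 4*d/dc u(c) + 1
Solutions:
 u(c) = C1 + c^4/4 + c^3/4 + c^2/8 + c/4


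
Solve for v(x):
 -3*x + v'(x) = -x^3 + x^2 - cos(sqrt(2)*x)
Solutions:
 v(x) = C1 - x^4/4 + x^3/3 + 3*x^2/2 - sqrt(2)*sin(sqrt(2)*x)/2


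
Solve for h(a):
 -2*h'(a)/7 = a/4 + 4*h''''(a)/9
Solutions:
 h(a) = C1 + C4*exp(-42^(2/3)*a/14) - 7*a^2/16 + (C2*sin(3*14^(2/3)*3^(1/6)*a/28) + C3*cos(3*14^(2/3)*3^(1/6)*a/28))*exp(42^(2/3)*a/28)


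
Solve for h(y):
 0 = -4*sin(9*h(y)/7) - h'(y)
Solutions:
 4*y + 7*log(cos(9*h(y)/7) - 1)/18 - 7*log(cos(9*h(y)/7) + 1)/18 = C1


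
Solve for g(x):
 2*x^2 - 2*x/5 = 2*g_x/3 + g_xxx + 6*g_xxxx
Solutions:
 g(x) = C1 + C2*exp(x*(-2 + (18*sqrt(326) + 325)^(-1/3) + (18*sqrt(326) + 325)^(1/3))/36)*sin(sqrt(3)*x*(-(18*sqrt(326) + 325)^(1/3) + (18*sqrt(326) + 325)^(-1/3))/36) + C3*exp(x*(-2 + (18*sqrt(326) + 325)^(-1/3) + (18*sqrt(326) + 325)^(1/3))/36)*cos(sqrt(3)*x*(-(18*sqrt(326) + 325)^(1/3) + (18*sqrt(326) + 325)^(-1/3))/36) + C4*exp(-x*((18*sqrt(326) + 325)^(-1/3) + 1 + (18*sqrt(326) + 325)^(1/3))/18) + x^3 - 3*x^2/10 - 9*x


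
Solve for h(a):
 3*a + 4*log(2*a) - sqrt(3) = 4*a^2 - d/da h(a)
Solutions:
 h(a) = C1 + 4*a^3/3 - 3*a^2/2 - 4*a*log(a) - a*log(16) + sqrt(3)*a + 4*a


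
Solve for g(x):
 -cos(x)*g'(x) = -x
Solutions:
 g(x) = C1 + Integral(x/cos(x), x)


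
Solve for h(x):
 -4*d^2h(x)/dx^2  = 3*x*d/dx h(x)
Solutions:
 h(x) = C1 + C2*erf(sqrt(6)*x/4)


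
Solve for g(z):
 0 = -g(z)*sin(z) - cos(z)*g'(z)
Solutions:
 g(z) = C1*cos(z)


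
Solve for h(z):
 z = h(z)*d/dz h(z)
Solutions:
 h(z) = -sqrt(C1 + z^2)
 h(z) = sqrt(C1 + z^2)


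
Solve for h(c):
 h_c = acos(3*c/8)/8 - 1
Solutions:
 h(c) = C1 + c*acos(3*c/8)/8 - c - sqrt(64 - 9*c^2)/24


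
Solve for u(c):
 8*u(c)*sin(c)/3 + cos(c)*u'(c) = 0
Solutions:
 u(c) = C1*cos(c)^(8/3)


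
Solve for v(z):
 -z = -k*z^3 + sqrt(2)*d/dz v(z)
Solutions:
 v(z) = C1 + sqrt(2)*k*z^4/8 - sqrt(2)*z^2/4


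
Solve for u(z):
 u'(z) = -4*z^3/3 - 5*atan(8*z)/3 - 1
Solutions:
 u(z) = C1 - z^4/3 - 5*z*atan(8*z)/3 - z + 5*log(64*z^2 + 1)/48


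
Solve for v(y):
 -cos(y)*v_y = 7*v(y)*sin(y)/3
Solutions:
 v(y) = C1*cos(y)^(7/3)


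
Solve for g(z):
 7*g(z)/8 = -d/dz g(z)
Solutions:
 g(z) = C1*exp(-7*z/8)


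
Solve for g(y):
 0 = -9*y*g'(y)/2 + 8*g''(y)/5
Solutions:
 g(y) = C1 + C2*erfi(3*sqrt(10)*y/8)


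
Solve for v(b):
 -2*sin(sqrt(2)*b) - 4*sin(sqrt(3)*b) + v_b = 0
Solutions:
 v(b) = C1 - sqrt(2)*cos(sqrt(2)*b) - 4*sqrt(3)*cos(sqrt(3)*b)/3


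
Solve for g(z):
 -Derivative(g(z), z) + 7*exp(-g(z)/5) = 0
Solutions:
 g(z) = 5*log(C1 + 7*z/5)


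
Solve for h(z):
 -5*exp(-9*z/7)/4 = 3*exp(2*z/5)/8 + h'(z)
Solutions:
 h(z) = C1 - 15*exp(2*z/5)/16 + 35*exp(-9*z/7)/36


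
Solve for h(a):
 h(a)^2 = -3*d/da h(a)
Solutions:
 h(a) = 3/(C1 + a)


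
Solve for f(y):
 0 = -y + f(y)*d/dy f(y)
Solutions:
 f(y) = -sqrt(C1 + y^2)
 f(y) = sqrt(C1 + y^2)


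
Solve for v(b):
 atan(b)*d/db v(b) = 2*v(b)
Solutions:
 v(b) = C1*exp(2*Integral(1/atan(b), b))


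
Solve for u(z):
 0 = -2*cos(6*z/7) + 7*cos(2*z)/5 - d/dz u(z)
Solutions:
 u(z) = C1 - 7*sin(6*z/7)/3 + 7*sin(2*z)/10


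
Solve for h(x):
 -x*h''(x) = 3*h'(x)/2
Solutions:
 h(x) = C1 + C2/sqrt(x)


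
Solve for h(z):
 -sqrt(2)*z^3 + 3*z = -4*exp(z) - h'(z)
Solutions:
 h(z) = C1 + sqrt(2)*z^4/4 - 3*z^2/2 - 4*exp(z)


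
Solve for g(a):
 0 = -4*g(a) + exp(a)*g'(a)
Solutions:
 g(a) = C1*exp(-4*exp(-a))


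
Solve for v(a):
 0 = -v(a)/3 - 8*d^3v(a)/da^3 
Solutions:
 v(a) = C3*exp(-3^(2/3)*a/6) + (C1*sin(3^(1/6)*a/4) + C2*cos(3^(1/6)*a/4))*exp(3^(2/3)*a/12)


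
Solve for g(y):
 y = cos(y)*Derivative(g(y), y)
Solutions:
 g(y) = C1 + Integral(y/cos(y), y)


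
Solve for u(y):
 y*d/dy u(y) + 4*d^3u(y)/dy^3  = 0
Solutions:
 u(y) = C1 + Integral(C2*airyai(-2^(1/3)*y/2) + C3*airybi(-2^(1/3)*y/2), y)


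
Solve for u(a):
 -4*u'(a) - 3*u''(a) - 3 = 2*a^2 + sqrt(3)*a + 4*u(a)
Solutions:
 u(a) = -a^2/2 - sqrt(3)*a/4 + a + (C1*sin(2*sqrt(2)*a/3) + C2*cos(2*sqrt(2)*a/3))*exp(-2*a/3) - 1 + sqrt(3)/4


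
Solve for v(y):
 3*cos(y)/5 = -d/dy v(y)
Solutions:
 v(y) = C1 - 3*sin(y)/5


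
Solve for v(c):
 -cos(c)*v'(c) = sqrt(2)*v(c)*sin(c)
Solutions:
 v(c) = C1*cos(c)^(sqrt(2))


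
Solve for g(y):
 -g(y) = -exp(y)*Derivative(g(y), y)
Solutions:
 g(y) = C1*exp(-exp(-y))


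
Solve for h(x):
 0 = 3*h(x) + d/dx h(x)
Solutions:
 h(x) = C1*exp(-3*x)


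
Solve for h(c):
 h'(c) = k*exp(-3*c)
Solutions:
 h(c) = C1 - k*exp(-3*c)/3


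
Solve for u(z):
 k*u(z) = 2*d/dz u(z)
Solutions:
 u(z) = C1*exp(k*z/2)


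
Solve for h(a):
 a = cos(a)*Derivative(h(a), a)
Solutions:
 h(a) = C1 + Integral(a/cos(a), a)


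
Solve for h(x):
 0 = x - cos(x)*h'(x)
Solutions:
 h(x) = C1 + Integral(x/cos(x), x)


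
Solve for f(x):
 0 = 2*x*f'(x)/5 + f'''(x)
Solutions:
 f(x) = C1 + Integral(C2*airyai(-2^(1/3)*5^(2/3)*x/5) + C3*airybi(-2^(1/3)*5^(2/3)*x/5), x)


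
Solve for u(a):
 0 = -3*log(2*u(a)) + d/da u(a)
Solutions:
 -Integral(1/(log(_y) + log(2)), (_y, u(a)))/3 = C1 - a


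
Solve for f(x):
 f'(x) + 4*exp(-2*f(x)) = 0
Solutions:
 f(x) = log(-sqrt(C1 - 8*x))
 f(x) = log(C1 - 8*x)/2


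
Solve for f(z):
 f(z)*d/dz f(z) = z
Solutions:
 f(z) = -sqrt(C1 + z^2)
 f(z) = sqrt(C1 + z^2)


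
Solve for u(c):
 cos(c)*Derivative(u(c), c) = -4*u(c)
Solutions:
 u(c) = C1*(sin(c)^2 - 2*sin(c) + 1)/(sin(c)^2 + 2*sin(c) + 1)


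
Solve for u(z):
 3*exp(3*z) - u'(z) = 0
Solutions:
 u(z) = C1 + exp(3*z)


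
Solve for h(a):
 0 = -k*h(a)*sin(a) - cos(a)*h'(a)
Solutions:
 h(a) = C1*exp(k*log(cos(a)))
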